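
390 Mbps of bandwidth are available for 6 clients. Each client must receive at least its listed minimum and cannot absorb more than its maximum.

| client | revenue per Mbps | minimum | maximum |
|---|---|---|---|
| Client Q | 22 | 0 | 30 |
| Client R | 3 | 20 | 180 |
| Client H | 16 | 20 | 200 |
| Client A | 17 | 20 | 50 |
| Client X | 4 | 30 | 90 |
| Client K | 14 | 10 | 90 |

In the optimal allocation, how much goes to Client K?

Meeting every minimum uses 0+20+20+20+30+10 = 100 Mbps, leaving 290.
Rank by revenue per Mbps: Client Q 22 > Client A 17 > Client H 16 > Client K 14 > Client X 4 > Client R 3.
Client Q takes 30 more to reach its cap of 30 — 260 left.
Client A takes 30 more to reach its cap of 50 — 230 left.
Give Client H 180 more to hit its cap of 200 — 50 left.
Client K has room for 80 more but only 50 remain, so it gets 60.

60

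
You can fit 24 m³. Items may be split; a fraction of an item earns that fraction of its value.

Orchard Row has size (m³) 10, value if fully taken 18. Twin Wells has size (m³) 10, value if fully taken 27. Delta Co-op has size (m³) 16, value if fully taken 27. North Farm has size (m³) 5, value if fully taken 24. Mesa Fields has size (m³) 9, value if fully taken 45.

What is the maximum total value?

Rank by value-to-size ratio: Mesa Fields 45/9≈5, North Farm 24/5≈4.8, Twin Wells 27/10≈2.7, Orchard Row 18/10≈1.8, Delta Co-op 27/16≈1.69.
Take all of Mesa Fields (9 m³, value 45) → 15 m³ left.
Take all of North Farm (5 m³, value 24) → 10 m³ left.
Twin Wells: take in full, 10 m³ for value 27 → 0 left.
Total value = 96.

96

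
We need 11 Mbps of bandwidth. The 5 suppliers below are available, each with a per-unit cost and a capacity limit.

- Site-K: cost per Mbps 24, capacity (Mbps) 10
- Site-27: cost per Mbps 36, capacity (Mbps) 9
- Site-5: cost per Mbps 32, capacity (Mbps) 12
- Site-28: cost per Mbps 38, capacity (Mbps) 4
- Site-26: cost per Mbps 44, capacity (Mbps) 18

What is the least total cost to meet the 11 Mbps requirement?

272

Use suppliers in increasing cost order.
Site-K (24): use full 10 → 1 Mbps to go.
Site-5 at 32: take 1 of its 12 → requirement met.
Site-27, Site-28, Site-26: unused.
Cost = 10×24 + 1×32 = 272.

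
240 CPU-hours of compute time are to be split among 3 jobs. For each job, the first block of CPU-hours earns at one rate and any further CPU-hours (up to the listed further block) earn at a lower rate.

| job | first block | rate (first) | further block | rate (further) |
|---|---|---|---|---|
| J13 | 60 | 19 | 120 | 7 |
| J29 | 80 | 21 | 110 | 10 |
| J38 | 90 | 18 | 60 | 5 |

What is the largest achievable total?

4540

Order all 6 blocks by rate: J29/first 21 > J13/first 19 > J38/first 18 > J29/second 10 > J13/second 7 > J38/second 5.
J29/first (21): +80 ; 160 left.
Fill J13 first block (60 at 19) ; 100 left.
J38 first at 18: fill all 90 ; 10 left.
J29 second at 10: only 10 left, fill 10.
Total = 21×80 + 19×60 + 18×90 + 10×10 = 4540.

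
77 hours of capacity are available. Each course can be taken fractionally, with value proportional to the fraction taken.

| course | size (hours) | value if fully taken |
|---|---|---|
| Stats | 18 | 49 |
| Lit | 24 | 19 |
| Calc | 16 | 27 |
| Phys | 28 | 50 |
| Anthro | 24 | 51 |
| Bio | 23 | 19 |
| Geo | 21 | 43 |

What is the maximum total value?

168

Sort by value density: Stats 49/18≈2.72, Anthro 51/24≈2.12, Geo 43/21≈2.05, Phys 50/28≈1.79, Calc 27/16≈1.69, Bio 19/23≈0.826, Lit 19/24≈0.792.
Take all of Stats (18 hours, value 49) — 59 hours left.
All 24 hours of Anthro fit (value 51) — 35 remain.
Geo: take in full, 21 hours for value 43 — 14 left.
14 hours left: a 14/28 share of Phys gives 50×14/28 = 25.
Total value = 168.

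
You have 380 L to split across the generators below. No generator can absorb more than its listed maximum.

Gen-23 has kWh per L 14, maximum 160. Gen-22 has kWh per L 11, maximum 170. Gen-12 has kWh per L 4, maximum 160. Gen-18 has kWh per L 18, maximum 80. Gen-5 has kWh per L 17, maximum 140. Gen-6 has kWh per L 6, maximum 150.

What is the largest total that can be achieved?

Rank by kWh per L: Gen-18 18 > Gen-5 17 > Gen-23 14 > Gen-22 11 > Gen-6 6 > Gen-12 4.
Gen-18 takes 80 to reach its cap of 80 ; 300 left.
Gen-5 takes 140 to reach its cap of 140 ; 160 left.
Gen-23: +160 to 160 (cap) ; 0 left.
Total = 14×160 + 18×80 + 17×140 = 6060.

6060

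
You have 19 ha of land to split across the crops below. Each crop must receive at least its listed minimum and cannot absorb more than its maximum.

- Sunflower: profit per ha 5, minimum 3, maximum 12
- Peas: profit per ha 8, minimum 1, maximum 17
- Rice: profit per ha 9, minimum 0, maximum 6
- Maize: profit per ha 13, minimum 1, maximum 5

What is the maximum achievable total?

Meeting every minimum uses 3+1+0+1 = 5 ha, leaving 14.
Rank by profit per ha: Maize 13 > Rice 9 > Peas 8 > Sunflower 5.
Give Maize 4 more to hit its cap of 5 ; 10 left.
Give Rice 6 more to hit its cap of 6 ; 4 left.
Only 4 left; Peas takes them to reach 5.
Total = 5×3 + 8×5 + 9×6 + 13×5 = 174.

174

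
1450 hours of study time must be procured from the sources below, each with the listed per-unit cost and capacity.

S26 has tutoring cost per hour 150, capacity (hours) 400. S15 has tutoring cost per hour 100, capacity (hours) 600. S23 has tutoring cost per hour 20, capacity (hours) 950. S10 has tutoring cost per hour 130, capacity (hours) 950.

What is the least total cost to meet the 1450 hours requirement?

Use sources in increasing cost order.
S23 at 20: take all 950 hours — 500 still needed.
Take 500 from S15 at 100 to finish.
S10, S26: unused.
Cost = 950×20 + 500×100 = 69000.

69000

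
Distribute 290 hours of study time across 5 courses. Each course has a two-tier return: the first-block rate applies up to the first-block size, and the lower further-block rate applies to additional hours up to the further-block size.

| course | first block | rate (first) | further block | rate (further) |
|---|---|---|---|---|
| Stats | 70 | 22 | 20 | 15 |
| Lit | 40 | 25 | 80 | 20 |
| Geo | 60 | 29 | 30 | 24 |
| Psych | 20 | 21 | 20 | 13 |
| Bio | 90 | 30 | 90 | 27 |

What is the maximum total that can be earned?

8110

Treat each block as its own option and order by rate: Bio/T1 30 > Geo/T1 29 > Bio/T2 27 > Lit/T1 25 > Geo/T2 24 > Stats/T1 22 > Psych/T1 21 > Lit/T2 20 > Stats/T2 15 > Psych/T2 13.
Bio/T1 (30): +90 → 200 left.
Geo/T1 (29): +60 → 140 left.
Bio T2 at 27: fill all 90 → 50 left.
Fill Lit T1 block (40 at 25) → 10 left.
Geo/T2: +10 of 30 at 24; pool empty.
Total = 30×90 + 29×60 + 27×90 + 25×40 + 24×10 = 8110.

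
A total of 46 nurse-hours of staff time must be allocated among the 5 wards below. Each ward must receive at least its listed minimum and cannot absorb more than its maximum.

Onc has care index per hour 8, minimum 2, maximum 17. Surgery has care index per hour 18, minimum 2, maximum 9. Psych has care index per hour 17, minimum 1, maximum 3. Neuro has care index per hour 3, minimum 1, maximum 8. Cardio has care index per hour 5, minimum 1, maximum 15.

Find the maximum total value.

Meeting every minimum uses 2+2+1+1+1 = 7 nurse-hours, leaving 39.
Highest care index per hour first: Surgery 18 > Psych 17 > Onc 8 > Cardio 5 > Neuro 3.
Give Surgery 7 more to hit its cap of 9 → 32 left.
Psych takes 2 more to reach its cap of 3 → 30 left.
Onc takes 15 more to reach its cap of 17 → 15 left.
Give Cardio 14 more to hit its cap of 15 → 1 left.
Only 1 left; Neuro takes them to reach 2.
Total = 8×17 + 18×9 + 17×3 + 3×2 + 5×15 = 430.

430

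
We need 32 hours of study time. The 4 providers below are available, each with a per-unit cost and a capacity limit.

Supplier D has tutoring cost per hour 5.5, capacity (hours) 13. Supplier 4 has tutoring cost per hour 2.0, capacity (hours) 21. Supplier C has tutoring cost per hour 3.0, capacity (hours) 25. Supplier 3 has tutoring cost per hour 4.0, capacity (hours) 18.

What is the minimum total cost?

Cheapest first:
Supplier 4 (2.0): use full 21 — 11 hours to go.
Supplier C (3.0): take the remaining 11 — done.
Supplier 3, Supplier D: unused.
Cost = 21×2.0 + 11×3.0 = 75.

75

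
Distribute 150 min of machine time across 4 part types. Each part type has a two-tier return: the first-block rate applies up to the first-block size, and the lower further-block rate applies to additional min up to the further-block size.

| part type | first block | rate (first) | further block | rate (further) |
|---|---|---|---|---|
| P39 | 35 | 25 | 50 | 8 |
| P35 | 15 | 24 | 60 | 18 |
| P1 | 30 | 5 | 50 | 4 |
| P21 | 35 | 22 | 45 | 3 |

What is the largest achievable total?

3125

Treat each block as its own option and order by rate: P39/tier1 25 > P35/tier1 24 > P21/tier1 22 > P35/tier2 18 > P39/tier2 8 > P1/tier1 5 > P1/tier2 4 > P21/tier2 3.
P39/tier1 (25): +35 ; 115 left.
P35 tier1 at 24: fill all 15 ; 100 left.
P21/tier1 (22): +35 ; 65 left.
P35/tier2 (18): +60 ; 5 left.
5 remain; put them into P39 tier2 at 8.
Total = 25×35 + 24×15 + 22×35 + 18×60 + 8×5 = 3125.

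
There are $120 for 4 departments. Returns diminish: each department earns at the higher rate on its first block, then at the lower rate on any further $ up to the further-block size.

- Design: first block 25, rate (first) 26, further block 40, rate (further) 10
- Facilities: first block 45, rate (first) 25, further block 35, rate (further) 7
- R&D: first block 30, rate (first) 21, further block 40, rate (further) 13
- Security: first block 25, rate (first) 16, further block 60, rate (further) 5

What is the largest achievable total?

Rank every tier by rate: Design/T1 26 > Facilities/T1 25 > R&D/T1 21 > Security/T1 16 > R&D/T2 13 > Design/T2 10 > Facilities/T2 7 > Security/T2 5.
Fill Design T1 block (25 at 26) — 95 left.
Fill Facilities T1 block (45 at 25) — 50 left.
R&D/T1 (21): +30 — 20 left.
Security T1 at 16: only 20 left, fill 20.
Total = 26×25 + 25×45 + 21×30 + 16×20 = 2725.

2725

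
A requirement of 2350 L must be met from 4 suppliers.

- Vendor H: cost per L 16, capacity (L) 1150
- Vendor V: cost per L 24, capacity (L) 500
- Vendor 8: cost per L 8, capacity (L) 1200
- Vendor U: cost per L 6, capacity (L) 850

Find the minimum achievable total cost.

19500

Cheapest first:
Vendor U at 6: take all 850 L → 1500 still needed.
Vendor 8 at 8: take all 1200 L → 300 still needed.
Vendor H (16): take the remaining 300 → done.
Vendor V: unused.
Cost = 850×6 + 1200×8 + 300×16 = 19500.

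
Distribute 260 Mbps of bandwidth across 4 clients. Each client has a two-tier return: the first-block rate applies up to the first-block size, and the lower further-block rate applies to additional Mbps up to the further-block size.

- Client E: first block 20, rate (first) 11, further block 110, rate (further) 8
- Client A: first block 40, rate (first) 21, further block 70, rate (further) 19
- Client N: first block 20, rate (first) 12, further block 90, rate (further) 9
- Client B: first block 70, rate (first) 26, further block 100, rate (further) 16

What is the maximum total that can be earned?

Treat each block as its own option and order by rate: Client B/T1 26 > Client A/T1 21 > Client A/T2 19 > Client B/T2 16 > Client N/T1 12 > Client E/T1 11 > Client N/T2 9 > Client E/T2 8.
Fill Client B T1 block (70 at 26) — 190 left.
Client A T1 at 21: fill all 40 — 150 left.
Client A T2 at 19: fill all 70 — 80 left.
Client B T2 at 16: only 80 left, fill 80.
Total = 26×70 + 21×40 + 19×70 + 16×80 = 5270.

5270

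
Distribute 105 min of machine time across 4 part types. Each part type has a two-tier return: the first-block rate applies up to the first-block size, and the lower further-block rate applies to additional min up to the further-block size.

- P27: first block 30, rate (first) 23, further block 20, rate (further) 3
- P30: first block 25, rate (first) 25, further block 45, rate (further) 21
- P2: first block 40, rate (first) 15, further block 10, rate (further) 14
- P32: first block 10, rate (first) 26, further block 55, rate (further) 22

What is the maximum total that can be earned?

2455

Treat each block as its own option and order by rate: P32/first 26 > P30/first 25 > P27/first 23 > P32/second 22 > P30/second 21 > P2/first 15 > P2/second 14 > P27/second 3.
P32 first at 26: fill all 10 → 95 left.
Fill P30 first block (25 at 25) → 70 left.
P27/first (23): +30 → 40 left.
P32/second: +40 of 55 at 22; pool empty.
Total = 26×10 + 25×25 + 23×30 + 22×40 = 2455.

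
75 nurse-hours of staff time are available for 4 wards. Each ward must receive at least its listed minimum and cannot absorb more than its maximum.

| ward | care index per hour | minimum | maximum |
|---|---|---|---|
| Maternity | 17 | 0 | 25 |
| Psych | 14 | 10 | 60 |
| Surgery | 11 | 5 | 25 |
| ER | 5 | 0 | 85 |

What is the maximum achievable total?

Meeting every minimum uses 0+10+5+0 = 15 nurse-hours, leaving 60.
Order the wards by care index per hour: Maternity 17 > Psych 14 > Surgery 11 > ER 5.
Maternity: +25 to 25 (cap) — 35 left.
Only 35 left; Psych takes them to reach 45.
Total = 17×25 + 14×45 + 11×5 = 1110.

1110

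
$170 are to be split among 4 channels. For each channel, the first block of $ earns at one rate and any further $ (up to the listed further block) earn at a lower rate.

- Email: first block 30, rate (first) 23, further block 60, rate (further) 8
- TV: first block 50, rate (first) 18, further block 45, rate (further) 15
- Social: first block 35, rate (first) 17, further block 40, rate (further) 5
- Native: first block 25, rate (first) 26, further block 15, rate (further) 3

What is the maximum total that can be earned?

3285

Rank every tier by rate: Native/tier1 26 > Email/tier1 23 > TV/tier1 18 > Social/tier1 17 > TV/tier2 15 > Email/tier2 8 > Social/tier2 5 > Native/tier2 3.
Native tier1 at 26: fill all 25 → 145 left.
Email/tier1 (23): +30 → 115 left.
TV tier1 at 18: fill all 50 → 65 left.
Social tier1 at 17: fill all 35 → 30 left.
TV tier2 at 15: only 30 left, fill 30.
Total = 26×25 + 23×30 + 18×50 + 17×35 + 15×30 = 3285.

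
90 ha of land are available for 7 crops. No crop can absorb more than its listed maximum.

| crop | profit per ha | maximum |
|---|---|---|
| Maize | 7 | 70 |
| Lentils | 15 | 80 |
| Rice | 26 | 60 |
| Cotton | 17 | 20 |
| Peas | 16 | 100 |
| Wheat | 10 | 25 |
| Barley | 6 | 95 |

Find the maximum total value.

2060

Rank by profit per ha: Rice 26 > Cotton 17 > Peas 16 > Lentils 15 > Wheat 10 > Maize 7 > Barley 6.
Rice takes 60 to reach its cap of 60 — 30 left.
Cotton: +20 to 20 (cap) — 10 left.
Only 10 left; Peas takes them to reach 10.
Total = 26×60 + 17×20 + 16×10 = 2060.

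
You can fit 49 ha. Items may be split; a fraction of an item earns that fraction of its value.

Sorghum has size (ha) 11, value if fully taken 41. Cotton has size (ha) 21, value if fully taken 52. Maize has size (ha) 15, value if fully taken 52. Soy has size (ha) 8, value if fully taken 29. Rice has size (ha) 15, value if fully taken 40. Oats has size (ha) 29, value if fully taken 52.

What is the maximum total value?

Sort by value density: Sorghum 41/11≈3.73, Soy 29/8≈3.62, Maize 52/15≈3.47, Rice 40/15≈2.67, Cotton 52/21≈2.48, Oats 52/29≈1.79.
Sorghum: take in full, 11 ha for value 41 — 38 left.
Soy: take in full, 8 ha for value 29 — 30 left.
Take all of Maize (15 ha, value 52) — 15 ha left.
All 15 ha of Rice fit (value 40) — 0 remain.
Total value = 162.

162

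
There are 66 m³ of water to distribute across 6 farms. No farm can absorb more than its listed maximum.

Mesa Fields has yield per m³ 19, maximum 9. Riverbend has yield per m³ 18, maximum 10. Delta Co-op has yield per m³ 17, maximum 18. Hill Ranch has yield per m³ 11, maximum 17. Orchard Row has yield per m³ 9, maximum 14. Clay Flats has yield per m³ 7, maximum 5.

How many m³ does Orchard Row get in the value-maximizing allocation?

Highest yield per m³ first: Mesa Fields 19 > Riverbend 18 > Delta Co-op 17 > Hill Ranch 11 > Orchard Row 9 > Clay Flats 7.
Mesa Fields: +9 to 9 (cap) — 57 left.
Give Riverbend 10 to hit its cap of 10 — 47 left.
Delta Co-op takes 18 to reach its cap of 18 — 29 left.
Give Hill Ranch 17 to hit its cap of 17 — 12 left.
Only 12 left; Orchard Row takes them to reach 12.

12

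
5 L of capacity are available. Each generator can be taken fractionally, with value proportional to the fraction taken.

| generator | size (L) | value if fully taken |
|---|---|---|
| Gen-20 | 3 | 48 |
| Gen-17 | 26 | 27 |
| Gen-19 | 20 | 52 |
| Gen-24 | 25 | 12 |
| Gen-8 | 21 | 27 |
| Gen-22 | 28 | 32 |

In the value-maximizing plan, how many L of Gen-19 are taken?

Rank by value-to-size ratio: Gen-20 48/3≈16, Gen-19 52/20≈2.6, Gen-8 27/21≈1.29, Gen-22 32/28≈1.14, Gen-17 27/26≈1.04, Gen-24 12/25≈0.48.
All 3 L of Gen-20 fit (value 48) ; 2 remain.
Only 2 L remain; take 2/20 of Gen-19 for value 52×2/20 = 5.2.

2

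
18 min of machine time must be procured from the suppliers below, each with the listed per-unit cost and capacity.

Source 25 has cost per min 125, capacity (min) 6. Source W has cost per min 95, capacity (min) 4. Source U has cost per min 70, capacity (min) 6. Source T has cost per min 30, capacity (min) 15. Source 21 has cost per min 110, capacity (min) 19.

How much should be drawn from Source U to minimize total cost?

3

Cheapest first:
Source T (30): use full 15 — 3 min to go.
Source U (70): take the remaining 3 — done.
Source W, Source 21, Source 25: unused.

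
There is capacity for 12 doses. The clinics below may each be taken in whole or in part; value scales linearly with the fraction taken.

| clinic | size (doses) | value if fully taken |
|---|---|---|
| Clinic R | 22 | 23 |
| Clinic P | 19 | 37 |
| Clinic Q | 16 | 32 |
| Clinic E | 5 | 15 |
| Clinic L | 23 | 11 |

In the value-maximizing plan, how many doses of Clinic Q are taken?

Rank by value-to-size ratio: Clinic E 15/5≈3, Clinic Q 32/16≈2, Clinic P 37/19≈1.95, Clinic R 23/22≈1.05, Clinic L 11/23≈0.478.
Take all of Clinic E (5 doses, value 15) → 7 doses left.
Fill the last 7 doses with part of Clinic Q: 7/16 of it earns 14.

7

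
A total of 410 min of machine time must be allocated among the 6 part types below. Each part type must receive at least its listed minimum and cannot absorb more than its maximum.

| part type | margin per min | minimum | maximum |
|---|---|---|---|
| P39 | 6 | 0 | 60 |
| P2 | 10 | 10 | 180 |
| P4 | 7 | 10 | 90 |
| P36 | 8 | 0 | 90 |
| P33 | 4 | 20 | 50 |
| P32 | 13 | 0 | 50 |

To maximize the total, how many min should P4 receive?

Meeting every minimum uses 0+10+10+0+20+0 = 40 min, leaving 370.
Highest margin per min first: P32 13 > P2 10 > P36 8 > P4 7 > P39 6 > P33 4.
Give P32 50 more to hit its cap of 50 — 320 left.
P2: +170 to 180 (cap) — 150 left.
P36: +90 to 90 (cap) — 60 left.
P4: +60 (room for 80) → 70. Pool exhausted.

70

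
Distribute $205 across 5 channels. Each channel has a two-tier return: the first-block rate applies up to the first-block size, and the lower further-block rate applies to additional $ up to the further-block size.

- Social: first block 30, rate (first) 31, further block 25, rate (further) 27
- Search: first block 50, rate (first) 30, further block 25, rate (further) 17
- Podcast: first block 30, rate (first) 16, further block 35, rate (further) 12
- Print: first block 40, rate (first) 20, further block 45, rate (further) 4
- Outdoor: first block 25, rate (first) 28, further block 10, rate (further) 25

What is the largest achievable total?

5280

Treat each block as its own option and order by rate: Social/tier1 31 > Search/tier1 30 > Outdoor/tier1 28 > Social/tier2 27 > Outdoor/tier2 25 > Print/tier1 20 > Search/tier2 17 > Podcast/tier1 16 > Podcast/tier2 12 > Print/tier2 4.
Social tier1 at 31: fill all 30 → 175 left.
Search tier1 at 30: fill all 50 → 125 left.
Outdoor tier1 at 28: fill all 25 → 100 left.
Fill Social tier2 block (25 at 27) → 75 left.
Outdoor tier2 at 25: fill all 10 → 65 left.
Print/tier1 (20): +40 → 25 left.
Fill Search tier2 block (25 at 17) → 0 left.
Total = 31×30 + 30×50 + 28×25 + 27×25 + 25×10 + 20×40 + 17×25 = 5280.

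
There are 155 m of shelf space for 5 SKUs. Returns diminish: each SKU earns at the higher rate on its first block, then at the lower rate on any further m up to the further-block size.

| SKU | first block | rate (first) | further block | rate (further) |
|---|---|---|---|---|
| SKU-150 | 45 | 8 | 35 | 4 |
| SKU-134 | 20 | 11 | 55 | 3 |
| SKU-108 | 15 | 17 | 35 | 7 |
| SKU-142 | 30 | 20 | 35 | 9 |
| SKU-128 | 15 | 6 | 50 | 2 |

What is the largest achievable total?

1820

Rank every tier by rate: SKU-142/first 20 > SKU-108/first 17 > SKU-134/first 11 > SKU-142/second 9 > SKU-150/first 8 > SKU-108/second 7 > SKU-128/first 6 > SKU-150/second 4 > SKU-134/second 3 > SKU-128/second 2.
SKU-142/first (20): +30 ; 125 left.
SKU-108/first (17): +15 ; 110 left.
Fill SKU-134 first block (20 at 11) ; 90 left.
SKU-142/second (9): +35 ; 55 left.
Fill SKU-150 first block (45 at 8) ; 10 left.
SKU-108/second: +10 of 35 at 7; pool empty.
Total = 20×30 + 17×15 + 11×20 + 9×35 + 8×45 + 7×10 = 1820.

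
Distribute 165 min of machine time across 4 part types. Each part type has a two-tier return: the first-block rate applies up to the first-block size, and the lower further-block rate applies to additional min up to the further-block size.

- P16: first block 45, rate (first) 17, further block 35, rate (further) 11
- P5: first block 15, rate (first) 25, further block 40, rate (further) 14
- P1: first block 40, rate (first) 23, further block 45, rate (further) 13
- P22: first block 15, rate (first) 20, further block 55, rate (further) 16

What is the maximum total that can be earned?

3160

Rank every tier by rate: P5/T1 25 > P1/T1 23 > P22/T1 20 > P16/T1 17 > P22/T2 16 > P5/T2 14 > P1/T2 13 > P16/T2 11.
P5 T1 at 25: fill all 15 → 150 left.
P1/T1 (23): +40 → 110 left.
P22 T1 at 20: fill all 15 → 95 left.
P16 T1 at 17: fill all 45 → 50 left.
P22 T2 at 16: only 50 left, fill 50.
Total = 25×15 + 23×40 + 20×15 + 17×45 + 16×50 = 3160.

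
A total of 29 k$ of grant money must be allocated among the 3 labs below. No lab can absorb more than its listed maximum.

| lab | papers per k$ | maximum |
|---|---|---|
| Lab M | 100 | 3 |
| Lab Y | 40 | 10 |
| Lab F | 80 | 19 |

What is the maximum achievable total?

Highest papers per k$ first: Lab M 100 > Lab F 80 > Lab Y 40.
Give Lab M 3 to hit its cap of 3 → 26 left.
Lab F: +19 to 19 (cap) → 7 left.
Lab Y: +7 (room for 10) → 7. Pool exhausted.
Total = 100×3 + 40×7 + 80×19 = 2100.

2100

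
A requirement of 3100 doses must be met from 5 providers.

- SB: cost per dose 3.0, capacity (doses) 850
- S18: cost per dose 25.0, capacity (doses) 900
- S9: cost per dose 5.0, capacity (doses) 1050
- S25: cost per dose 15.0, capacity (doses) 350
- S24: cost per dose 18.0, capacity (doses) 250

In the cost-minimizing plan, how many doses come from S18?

Fill from the cheapest provider first.
Take 850 from SB at 3.0 → need 2250 more.
S9 (5.0): use full 1050 → 1200 doses to go.
S25 (15.0): use full 350 → 850 doses to go.
S24 (18.0): use full 250 → 600 doses to go.
S18 at 25.0: take 600 of its 900 → requirement met.

600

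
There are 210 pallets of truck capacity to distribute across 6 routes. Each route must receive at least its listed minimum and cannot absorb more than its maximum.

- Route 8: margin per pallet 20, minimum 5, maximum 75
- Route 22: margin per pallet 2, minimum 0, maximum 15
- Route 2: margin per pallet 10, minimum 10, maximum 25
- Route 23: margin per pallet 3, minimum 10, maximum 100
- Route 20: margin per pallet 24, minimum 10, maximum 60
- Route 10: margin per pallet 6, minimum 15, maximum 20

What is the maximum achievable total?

Meeting every minimum uses 5+0+10+10+10+15 = 50 pallets, leaving 160.
Highest margin per pallet first: Route 20 24 > Route 8 20 > Route 2 10 > Route 10 6 > Route 23 3 > Route 22 2.
Route 20: +50 to 60 (cap) ; 110 left.
Route 8 takes 70 more to reach its cap of 75 ; 40 left.
Route 2: +15 to 25 (cap) ; 25 left.
Give Route 10 5 more to hit its cap of 20 ; 20 left.
Route 23: +20 (room for 90) → 30. Pool exhausted.
Total = 20×75 + 10×25 + 3×30 + 24×60 + 6×20 = 3400.

3400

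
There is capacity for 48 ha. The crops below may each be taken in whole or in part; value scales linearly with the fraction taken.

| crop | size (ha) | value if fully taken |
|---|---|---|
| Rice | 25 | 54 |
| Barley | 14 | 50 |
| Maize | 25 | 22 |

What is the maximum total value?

111.92

Sort by value density: Barley 50/14≈3.57, Rice 54/25≈2.16, Maize 22/25≈0.88.
Barley: take in full, 14 ha for value 50 — 34 left.
Take all of Rice (25 ha, value 54) — 9 ha left.
Only 9 ha remain; take 9/25 of Maize for value 22×9/25 = 7.92.
Total value = 111.92.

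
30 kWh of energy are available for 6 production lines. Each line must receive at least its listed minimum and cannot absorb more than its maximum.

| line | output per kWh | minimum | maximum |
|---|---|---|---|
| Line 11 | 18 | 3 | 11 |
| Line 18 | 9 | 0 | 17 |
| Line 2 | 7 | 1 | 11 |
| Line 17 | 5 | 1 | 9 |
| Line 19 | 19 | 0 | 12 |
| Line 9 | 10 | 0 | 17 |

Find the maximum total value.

Meeting every minimum uses 3+0+1+1+0+0 = 5 kWh, leaving 25.
Highest output per kWh first: Line 19 19 > Line 11 18 > Line 9 10 > Line 18 9 > Line 2 7 > Line 17 5.
Line 19 takes 12 more to reach its cap of 12 — 13 left.
Line 11: +8 to 11 (cap) — 5 left.
Line 9: +5 (room for 17) → 5. Pool exhausted.
Total = 18×11 + 7×1 + 5×1 + 19×12 + 10×5 = 488.

488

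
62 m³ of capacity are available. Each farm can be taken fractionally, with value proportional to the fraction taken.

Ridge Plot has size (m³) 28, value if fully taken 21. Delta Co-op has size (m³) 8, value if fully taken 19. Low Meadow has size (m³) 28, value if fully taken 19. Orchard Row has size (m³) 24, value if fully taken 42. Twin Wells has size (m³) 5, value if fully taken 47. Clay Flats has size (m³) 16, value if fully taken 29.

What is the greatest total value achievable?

Sort by value density: Twin Wells 47/5≈9.4, Delta Co-op 19/8≈2.38, Clay Flats 29/16≈1.81, Orchard Row 42/24≈1.75, Ridge Plot 21/28≈0.75, Low Meadow 19/28≈0.679.
All 5 m³ of Twin Wells fit (value 47) → 57 remain.
Delta Co-op: take in full, 8 m³ for value 19 → 49 left.
All 16 m³ of Clay Flats fit (value 29) → 33 remain.
Orchard Row: take in full, 24 m³ for value 42 → 9 left.
Only 9 m³ remain; take 9/28 of Ridge Plot for value 21×9/28 = 6.75.
Total value = 143.75.

143.75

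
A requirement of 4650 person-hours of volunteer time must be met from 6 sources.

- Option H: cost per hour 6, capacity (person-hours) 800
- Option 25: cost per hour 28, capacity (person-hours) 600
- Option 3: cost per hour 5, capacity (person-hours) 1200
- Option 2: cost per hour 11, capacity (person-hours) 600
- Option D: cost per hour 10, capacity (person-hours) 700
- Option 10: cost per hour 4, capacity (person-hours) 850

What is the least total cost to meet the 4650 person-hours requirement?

Cheapest first:
Option 10 (4): use full 850 — 3800 person-hours to go.
Option 3 at 5: take all 1200 person-hours — 2600 still needed.
Option H (6): use full 800 — 1800 person-hours to go.
Option D at 10: take all 700 person-hours — 1100 still needed.
Take 600 from Option 2 at 11 — need 500 more.
Option 25 (28): take the remaining 500 — done.
Cost = 850×4 + 1200×5 + 800×6 + 700×10 + 600×11 + 500×28 = 41800.

41800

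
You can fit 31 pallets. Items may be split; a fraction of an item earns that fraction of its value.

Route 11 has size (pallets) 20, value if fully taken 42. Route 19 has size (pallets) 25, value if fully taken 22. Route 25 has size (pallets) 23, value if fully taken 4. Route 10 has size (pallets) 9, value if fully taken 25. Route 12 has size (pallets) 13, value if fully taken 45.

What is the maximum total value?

88.9

Rank by value-to-size ratio: Route 12 45/13≈3.46, Route 10 25/9≈2.78, Route 11 42/20≈2.1, Route 19 22/25≈0.88, Route 25 4/23≈0.174.
All 13 pallets of Route 12 fit (value 45) — 18 remain.
Take all of Route 10 (9 pallets, value 25) — 9 pallets left.
Fill the last 9 pallets with part of Route 11: 9/20 of it earns 18.9.
Total value = 88.9.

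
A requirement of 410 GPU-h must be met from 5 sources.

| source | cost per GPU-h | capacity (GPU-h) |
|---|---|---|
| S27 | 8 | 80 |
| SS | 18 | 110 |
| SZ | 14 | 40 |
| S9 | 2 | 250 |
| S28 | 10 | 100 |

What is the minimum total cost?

Use sources in increasing cost order.
S9 (2): use full 250 → 160 GPU-h to go.
Take 80 from S27 at 8 → need 80 more.
S28 (10): take the remaining 80 → done.
SZ, SS: unused.
Cost = 250×2 + 80×8 + 80×10 = 1940.

1940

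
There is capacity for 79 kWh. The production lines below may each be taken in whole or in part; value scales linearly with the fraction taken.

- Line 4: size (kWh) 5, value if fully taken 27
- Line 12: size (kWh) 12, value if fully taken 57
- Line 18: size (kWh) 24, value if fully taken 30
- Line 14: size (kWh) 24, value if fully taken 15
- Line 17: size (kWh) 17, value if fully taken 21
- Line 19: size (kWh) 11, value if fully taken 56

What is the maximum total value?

197.25

Rank by value-to-size ratio: Line 4 27/5≈5.4, Line 19 56/11≈5.09, Line 12 57/12≈4.75, Line 18 30/24≈1.25, Line 17 21/17≈1.24, Line 14 15/24≈0.625.
Take all of Line 4 (5 kWh, value 27) → 74 kWh left.
Take all of Line 19 (11 kWh, value 56) → 63 kWh left.
All 12 kWh of Line 12 fit (value 57) → 51 remain.
Take all of Line 18 (24 kWh, value 30) → 27 kWh left.
Take all of Line 17 (17 kWh, value 21) → 10 kWh left.
Fill the last 10 kWh with part of Line 14: 10/24 of it earns 6.25.
Total value = 197.25.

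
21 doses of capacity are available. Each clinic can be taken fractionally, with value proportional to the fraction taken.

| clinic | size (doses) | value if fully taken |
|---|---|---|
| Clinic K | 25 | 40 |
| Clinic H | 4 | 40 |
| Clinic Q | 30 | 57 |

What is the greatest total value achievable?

72.3

Sort by value density: Clinic H 40/4≈10, Clinic Q 57/30≈1.9, Clinic K 40/25≈1.6.
Take all of Clinic H (4 doses, value 40) ; 17 doses left.
Only 17 doses remain; take 17/30 of Clinic Q for value 57×17/30 = 32.3.
Total value = 72.3.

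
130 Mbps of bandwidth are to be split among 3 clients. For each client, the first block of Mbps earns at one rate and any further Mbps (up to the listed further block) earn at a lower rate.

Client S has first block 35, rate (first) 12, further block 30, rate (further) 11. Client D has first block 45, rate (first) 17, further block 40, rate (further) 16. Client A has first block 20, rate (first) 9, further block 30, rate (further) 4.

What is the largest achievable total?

1935

Rank every tier by rate: Client D/first 17 > Client D/second 16 > Client S/first 12 > Client S/second 11 > Client A/first 9 > Client A/second 4.
Client D/first (17): +45 ; 85 left.
Client D/second (16): +40 ; 45 left.
Client S first at 12: fill all 35 ; 10 left.
Client S/second: +10 of 30 at 11; pool empty.
Total = 17×45 + 16×40 + 12×35 + 11×10 = 1935.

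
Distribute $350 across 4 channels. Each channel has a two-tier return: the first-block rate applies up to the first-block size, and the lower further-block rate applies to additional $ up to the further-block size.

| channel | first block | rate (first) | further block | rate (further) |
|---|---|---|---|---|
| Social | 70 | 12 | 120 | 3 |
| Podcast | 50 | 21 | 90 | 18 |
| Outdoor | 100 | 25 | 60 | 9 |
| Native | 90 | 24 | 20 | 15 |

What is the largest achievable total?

Order all 8 blocks by rate: Outdoor/first 25 > Native/first 24 > Podcast/first 21 > Podcast/second 18 > Native/second 15 > Social/first 12 > Outdoor/second 9 > Social/second 3.
Outdoor/first (25): +100 ; 250 left.
Native/first (24): +90 ; 160 left.
Podcast/first (21): +50 ; 110 left.
Podcast second at 18: fill all 90 ; 20 left.
Fill Native second block (20 at 15) ; 0 left.
Total = 25×100 + 24×90 + 21×50 + 18×90 + 15×20 = 7630.

7630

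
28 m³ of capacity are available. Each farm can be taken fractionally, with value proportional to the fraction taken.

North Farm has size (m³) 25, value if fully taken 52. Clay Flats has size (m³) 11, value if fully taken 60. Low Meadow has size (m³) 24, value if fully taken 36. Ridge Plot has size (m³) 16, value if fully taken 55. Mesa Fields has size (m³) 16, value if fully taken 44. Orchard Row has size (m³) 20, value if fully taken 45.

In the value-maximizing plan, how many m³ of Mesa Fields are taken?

Best value per unit of size first: Clay Flats 60/11≈5.45, Ridge Plot 55/16≈3.44, Mesa Fields 44/16≈2.75, Orchard Row 45/20≈2.25, North Farm 52/25≈2.08, Low Meadow 36/24≈1.5.
Take all of Clay Flats (11 m³, value 60) → 17 m³ left.
Ridge Plot: take in full, 16 m³ for value 55 → 1 left.
1 m³ left: a 1/16 share of Mesa Fields gives 44×1/16 = 2.75.

1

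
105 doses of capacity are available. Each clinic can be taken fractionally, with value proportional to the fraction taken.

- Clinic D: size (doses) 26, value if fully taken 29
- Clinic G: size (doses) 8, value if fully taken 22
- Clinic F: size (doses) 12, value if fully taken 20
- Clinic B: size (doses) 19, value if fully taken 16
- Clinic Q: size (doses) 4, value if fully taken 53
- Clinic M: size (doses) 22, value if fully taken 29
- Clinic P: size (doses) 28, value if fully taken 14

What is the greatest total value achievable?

176

Sort by value density: Clinic Q 53/4≈13.2, Clinic G 22/8≈2.75, Clinic F 20/12≈1.67, Clinic M 29/22≈1.32, Clinic D 29/26≈1.12, Clinic B 16/19≈0.842, Clinic P 14/28≈0.5.
Take all of Clinic Q (4 doses, value 53) — 101 doses left.
Take all of Clinic G (8 doses, value 22) — 93 doses left.
All 12 doses of Clinic F fit (value 20) — 81 remain.
Clinic M: take in full, 22 doses for value 29 — 59 left.
Clinic D: take in full, 26 doses for value 29 — 33 left.
Take all of Clinic B (19 doses, value 16) — 14 doses left.
Fill the last 14 doses with part of Clinic P: 14/28 of it earns 7.
Total value = 176.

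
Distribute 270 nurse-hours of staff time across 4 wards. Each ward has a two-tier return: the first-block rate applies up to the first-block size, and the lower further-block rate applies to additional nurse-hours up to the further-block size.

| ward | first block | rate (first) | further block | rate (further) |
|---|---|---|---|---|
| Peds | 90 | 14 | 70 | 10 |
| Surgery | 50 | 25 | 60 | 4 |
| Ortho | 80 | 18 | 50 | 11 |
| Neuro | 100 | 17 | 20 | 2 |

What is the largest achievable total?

4950

Treat each block as its own option and order by rate: Surgery/tier1 25 > Ortho/tier1 18 > Neuro/tier1 17 > Peds/tier1 14 > Ortho/tier2 11 > Peds/tier2 10 > Surgery/tier2 4 > Neuro/tier2 2.
Fill Surgery tier1 block (50 at 25) → 220 left.
Ortho tier1 at 18: fill all 80 → 140 left.
Neuro/tier1 (17): +100 → 40 left.
Peds tier1 at 14: only 40 left, fill 40.
Total = 25×50 + 18×80 + 17×100 + 14×40 = 4950.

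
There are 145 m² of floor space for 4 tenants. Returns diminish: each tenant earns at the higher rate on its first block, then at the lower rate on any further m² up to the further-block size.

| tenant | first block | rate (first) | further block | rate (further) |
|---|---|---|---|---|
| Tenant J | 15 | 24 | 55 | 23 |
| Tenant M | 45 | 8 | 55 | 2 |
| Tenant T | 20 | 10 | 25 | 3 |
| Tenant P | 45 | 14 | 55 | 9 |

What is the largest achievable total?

2545

Order all 8 blocks by rate: Tenant J/T1 24 > Tenant J/T2 23 > Tenant P/T1 14 > Tenant T/T1 10 > Tenant P/T2 9 > Tenant M/T1 8 > Tenant T/T2 3 > Tenant M/T2 2.
Tenant J T1 at 24: fill all 15 → 130 left.
Tenant J T2 at 23: fill all 55 → 75 left.
Fill Tenant P T1 block (45 at 14) → 30 left.
Fill Tenant T T1 block (20 at 10) → 10 left.
Tenant P/T2: +10 of 55 at 9; pool empty.
Total = 24×15 + 23×55 + 14×45 + 10×20 + 9×10 = 2545.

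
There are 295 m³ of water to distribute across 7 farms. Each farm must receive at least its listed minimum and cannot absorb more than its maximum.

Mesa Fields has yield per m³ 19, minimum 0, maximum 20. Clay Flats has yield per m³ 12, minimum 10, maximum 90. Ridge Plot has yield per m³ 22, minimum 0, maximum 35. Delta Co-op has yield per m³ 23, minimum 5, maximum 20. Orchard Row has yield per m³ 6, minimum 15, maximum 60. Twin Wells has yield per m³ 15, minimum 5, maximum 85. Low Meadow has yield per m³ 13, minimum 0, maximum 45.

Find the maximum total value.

4460

Meeting every minimum uses 0+10+0+5+15+5+0 = 35 m³, leaving 260.
Rank by yield per m³: Delta Co-op 23 > Ridge Plot 22 > Mesa Fields 19 > Twin Wells 15 > Low Meadow 13 > Clay Flats 12 > Orchard Row 6.
Give Delta Co-op 15 more to hit its cap of 20 → 245 left.
Ridge Plot: +35 to 35 (cap) → 210 left.
Mesa Fields takes 20 more to reach its cap of 20 → 190 left.
Twin Wells takes 80 more to reach its cap of 85 → 110 left.
Give Low Meadow 45 more to hit its cap of 45 → 65 left.
Only 65 left; Clay Flats takes them to reach 75.
Total = 19×20 + 12×75 + 22×35 + 23×20 + 6×15 + 15×85 + 13×45 = 4460.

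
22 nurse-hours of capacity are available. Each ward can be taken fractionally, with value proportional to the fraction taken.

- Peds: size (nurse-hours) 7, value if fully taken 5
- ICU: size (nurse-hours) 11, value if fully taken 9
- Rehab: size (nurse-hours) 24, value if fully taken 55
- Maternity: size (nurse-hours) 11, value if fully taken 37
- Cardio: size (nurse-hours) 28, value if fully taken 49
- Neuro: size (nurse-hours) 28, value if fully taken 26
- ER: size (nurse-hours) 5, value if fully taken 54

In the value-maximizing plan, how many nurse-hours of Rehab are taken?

6

Best value per unit of size first: ER 54/5≈10.8, Maternity 37/11≈3.36, Rehab 55/24≈2.29, Cardio 49/28≈1.75, Neuro 26/28≈0.929, ICU 9/11≈0.818, Peds 5/7≈0.714.
ER: take in full, 5 nurse-hours for value 54 ; 17 left.
Take all of Maternity (11 nurse-hours, value 37) ; 6 nurse-hours left.
Only 6 nurse-hours remain; take 6/24 of Rehab for value 55×6/24 = 13.75.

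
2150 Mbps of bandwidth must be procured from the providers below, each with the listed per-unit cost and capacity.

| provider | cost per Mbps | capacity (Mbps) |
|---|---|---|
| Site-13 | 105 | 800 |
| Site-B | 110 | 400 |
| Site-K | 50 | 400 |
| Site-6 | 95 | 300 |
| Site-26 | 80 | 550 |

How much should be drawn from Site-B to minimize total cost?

100

Fill from the cheapest provider first.
Site-K at 50: take all 400 Mbps ; 1750 still needed.
Site-26 at 80: take all 550 Mbps ; 1200 still needed.
Take 300 from Site-6 at 95 ; need 900 more.
Take 800 from Site-13 at 105 ; need 100 more.
Site-B at 110: take 100 of its 400 ; requirement met.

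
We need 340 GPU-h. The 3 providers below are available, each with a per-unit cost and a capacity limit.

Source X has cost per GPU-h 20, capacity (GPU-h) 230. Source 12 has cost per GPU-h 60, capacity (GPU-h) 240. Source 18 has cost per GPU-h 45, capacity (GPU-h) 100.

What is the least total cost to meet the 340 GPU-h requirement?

Use providers in increasing cost order.
Source X (20): use full 230 ; 110 GPU-h to go.
Source 18 (45): use full 100 ; 10 GPU-h to go.
Source 12 at 60: take 10 of its 240 ; requirement met.
Cost = 230×20 + 100×45 + 10×60 = 9700.

9700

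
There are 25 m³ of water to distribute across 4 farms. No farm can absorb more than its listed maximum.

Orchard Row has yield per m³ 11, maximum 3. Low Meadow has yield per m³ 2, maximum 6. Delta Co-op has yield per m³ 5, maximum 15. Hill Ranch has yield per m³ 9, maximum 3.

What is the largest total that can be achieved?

143

Highest yield per m³ first: Orchard Row 11 > Hill Ranch 9 > Delta Co-op 5 > Low Meadow 2.
Orchard Row takes 3 to reach its cap of 3 → 22 left.
Hill Ranch takes 3 to reach its cap of 3 → 19 left.
Give Delta Co-op 15 to hit its cap of 15 → 4 left.
Low Meadow: +4 (room for 6) → 4. Pool exhausted.
Total = 11×3 + 2×4 + 5×15 + 9×3 = 143.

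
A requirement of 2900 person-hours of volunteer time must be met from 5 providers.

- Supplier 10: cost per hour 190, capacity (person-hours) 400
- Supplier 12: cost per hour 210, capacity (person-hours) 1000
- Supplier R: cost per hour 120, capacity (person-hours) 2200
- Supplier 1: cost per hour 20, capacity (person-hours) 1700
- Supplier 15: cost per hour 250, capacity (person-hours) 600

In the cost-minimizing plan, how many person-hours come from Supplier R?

Fill from the cheapest provider first.
Supplier 1 (20): use full 1700 — 1200 person-hours to go.
Supplier R at 120: take 1200 of its 2200 — requirement met.
Supplier 10, Supplier 12, Supplier 15: unused.

1200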